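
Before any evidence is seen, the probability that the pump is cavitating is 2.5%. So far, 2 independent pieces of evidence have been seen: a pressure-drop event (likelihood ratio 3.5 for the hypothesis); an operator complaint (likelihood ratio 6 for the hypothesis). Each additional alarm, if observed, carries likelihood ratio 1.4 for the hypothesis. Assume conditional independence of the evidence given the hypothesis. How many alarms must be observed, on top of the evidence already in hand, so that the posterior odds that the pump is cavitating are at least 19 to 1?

11

Prior odds = 0.025/0.975 = 1/39.
Combined Bayes factor of the evidence already in hand = 3.5 × 6 = 21.
Odds after that evidence = (1/39) × 21 = 7/13.
Target odds = 19.
Need 1.4ⁿ ≥ 19 ÷ (7/13) = 247/7.
1.4¹⁰ = 282475249/9765625 falls short of 247/7 but 1.4¹¹ ≈40.4957 reaches it, so n = 11.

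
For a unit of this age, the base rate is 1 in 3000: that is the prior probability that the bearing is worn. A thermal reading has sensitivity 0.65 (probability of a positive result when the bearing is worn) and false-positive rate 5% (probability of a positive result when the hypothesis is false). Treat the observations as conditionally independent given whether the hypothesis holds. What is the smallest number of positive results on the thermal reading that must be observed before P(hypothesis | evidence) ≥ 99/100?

Prior odds: (1/3000) ÷ (2999/3000) = 1/2999.
Likelihood ratio of a positive result = 0.65/0.05 = 13.
Target odds: 0.99 ÷ 0.01 = 99.
Need (1/2999) × 13ⁿ ≥ 99, i.e. 13ⁿ ≥ 296901.
13⁴ = 28561 falls short of 296901 but 13⁵ = 371293 reaches it, so n = 5.

5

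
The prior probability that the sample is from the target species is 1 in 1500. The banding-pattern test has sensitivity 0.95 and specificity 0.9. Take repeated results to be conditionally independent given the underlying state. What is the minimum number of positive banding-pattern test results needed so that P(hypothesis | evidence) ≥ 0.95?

5

Prior odds: (1/1500) ÷ (1499/1500) = 1/1499.
False-positive rate = 1 − 0.9 = 0.1; likelihood ratio of a positive = 0.95/0.1 = 9.5.
Target odds: 0.95 ÷ 0.05 = 19.
Require 9.5ⁿ ≥ 19 ÷ (1/1499) = 28481.
9.5⁴ = 8145.0625 falls short of 28481 but 9.5⁵ = 77378.09375 reaches it, so n = 5.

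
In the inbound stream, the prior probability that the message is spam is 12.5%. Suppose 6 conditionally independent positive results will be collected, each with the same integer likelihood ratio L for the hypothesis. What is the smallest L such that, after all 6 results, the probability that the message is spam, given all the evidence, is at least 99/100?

Prior odds = 0.125/0.875 = 1/7.
Target odds = 0.99/0.01 = 99.
Need L⁶ ≥ 99 ÷ (1/7) = 693.
2⁶ = 64 < 693 ≤ 729 = 3⁶, so L = 3.

3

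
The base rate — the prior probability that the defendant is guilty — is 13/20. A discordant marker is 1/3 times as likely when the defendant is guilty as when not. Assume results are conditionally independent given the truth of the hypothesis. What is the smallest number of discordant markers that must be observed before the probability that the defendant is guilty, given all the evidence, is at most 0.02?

5

Prior odds: 0.65 ÷ 0.35 = 13/7.
Likelihood ratio per discordant marker = 1/3.
Target odds: 0.02 ÷ 0.98 = 1/49.
Need (13/7) × (1/3)ⁿ ≤ 1/49, i.e. (1/3)ⁿ ≤ 1/91.
(1/3)⁴ = 1/81 is still above 1/91 but (1/3)⁵ = 1/243 is at or below it, so n = 5.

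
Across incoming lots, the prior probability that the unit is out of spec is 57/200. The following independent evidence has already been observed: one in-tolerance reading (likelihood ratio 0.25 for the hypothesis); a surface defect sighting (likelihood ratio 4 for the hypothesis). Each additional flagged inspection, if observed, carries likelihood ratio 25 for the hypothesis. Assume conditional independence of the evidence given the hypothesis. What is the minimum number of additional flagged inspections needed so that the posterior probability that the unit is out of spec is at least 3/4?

1

Prior odds = 0.285/0.715 = 57/143.
Combined Bayes factor of the evidence already in hand = 0.25 × 4 = 1.
Odds after that evidence = (57/143) × 1 = 57/143.
Target odds = 0.75/0.25 = 3.
Need 25ⁿ ≥ 3 ÷ (57/143) = 143/19.
25¹ = 25, which meets the required 143/19; so n = 1.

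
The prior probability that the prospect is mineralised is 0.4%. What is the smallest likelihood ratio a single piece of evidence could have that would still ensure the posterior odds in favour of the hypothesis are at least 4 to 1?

996

Prior odds = 0.004/0.996 = 1/249.
Target odds = 4.
Required Bayes factor = 4 ÷ (1/249) = 996.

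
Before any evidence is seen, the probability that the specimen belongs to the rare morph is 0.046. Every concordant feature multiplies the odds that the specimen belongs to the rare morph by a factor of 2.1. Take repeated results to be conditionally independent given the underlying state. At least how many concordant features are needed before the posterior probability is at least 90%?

8

Prior odds = 0.046/0.954 = 23/477.
Likelihood ratio per concordant feature = 2.1.
Target posterior odds = 0.9/0.1 = 9.
Require 2.1ⁿ ≥ 9 ÷ (23/477) = 4293/23.
2.1⁷ ≈180.109 falls short of 4293/23 but 2.1⁸ ≈378.229 reaches it, so n = 8.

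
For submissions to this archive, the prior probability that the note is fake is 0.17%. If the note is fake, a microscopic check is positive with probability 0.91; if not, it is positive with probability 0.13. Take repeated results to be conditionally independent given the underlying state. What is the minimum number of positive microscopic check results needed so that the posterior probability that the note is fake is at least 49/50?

Prior odds: 0.0017 ÷ 0.9983 = 17/9983.
Likelihood ratio of a positive = 0.91/0.13 = 7.
Target odds: 0.98 ÷ 0.02 = 49.
Need (17/9983) × 7ⁿ ≥ 49, i.e. 7ⁿ ≥ 489167/17.
7⁵ = 16807 falls short of 489167/17 but 7⁶ = 117649 reaches it, so n = 6.

6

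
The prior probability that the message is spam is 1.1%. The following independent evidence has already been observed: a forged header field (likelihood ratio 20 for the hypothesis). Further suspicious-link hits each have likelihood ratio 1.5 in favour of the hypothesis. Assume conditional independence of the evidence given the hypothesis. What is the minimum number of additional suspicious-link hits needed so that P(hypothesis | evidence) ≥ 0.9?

10

Prior odds = 0.011/0.989 = 11/989.
Bayes factor of the evidence already in hand = 20.
Odds after that evidence = (11/989) × 20 = 220/989.
Target odds = 0.9/0.1 = 9.
Need 1.5ⁿ ≥ 9 ÷ (220/989) = 8901/220.
1.5⁹ = 19683/512 falls short of 8901/220 but 1.5¹⁰ = 59049/1024 reaches it, so n = 10.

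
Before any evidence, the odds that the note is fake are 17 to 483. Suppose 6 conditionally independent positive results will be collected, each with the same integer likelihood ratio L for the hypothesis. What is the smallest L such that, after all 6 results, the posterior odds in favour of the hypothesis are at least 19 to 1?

3

Prior odds = 17/483.
Target odds = 19.
Need L⁶ ≥ 19 ÷ (17/483) = 9177/17.
2⁶ = 64 < 9177/17 ≤ 729 = 3⁶, so L = 3.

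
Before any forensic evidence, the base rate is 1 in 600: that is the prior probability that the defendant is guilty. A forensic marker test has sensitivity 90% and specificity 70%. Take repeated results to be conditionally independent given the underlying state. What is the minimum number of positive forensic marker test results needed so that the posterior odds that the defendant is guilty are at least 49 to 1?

10

Prior odds = (1/600)/(599/600) = 1/599.
False-positive rate = 1 − 0.7 = 0.3; likelihood ratio of a positive = 0.9/0.3 = 3.
Target odds = 49.
Need (1/599) × 3ⁿ ≥ 49, i.e. 3ⁿ ≥ 29351.
3⁹ = 19683 falls short of 29351 but 3¹⁰ = 59049 reaches it, so n = 10.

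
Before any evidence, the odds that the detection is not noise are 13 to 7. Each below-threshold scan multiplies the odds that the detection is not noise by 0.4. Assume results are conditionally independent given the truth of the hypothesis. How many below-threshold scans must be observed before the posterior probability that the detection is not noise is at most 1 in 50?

Prior odds = 13/7.
Likelihood ratio per below-threshold scan = 0.4.
Target posterior odds = 0.02/0.98 = 1/49.
Require 0.4ⁿ ≤ 1/49 ÷ (13/7) = 1/91.
0.4⁴ = 0.0256 is still above 1/91 but 0.4⁵ = 0.01024 is at or below it, so n = 5.

5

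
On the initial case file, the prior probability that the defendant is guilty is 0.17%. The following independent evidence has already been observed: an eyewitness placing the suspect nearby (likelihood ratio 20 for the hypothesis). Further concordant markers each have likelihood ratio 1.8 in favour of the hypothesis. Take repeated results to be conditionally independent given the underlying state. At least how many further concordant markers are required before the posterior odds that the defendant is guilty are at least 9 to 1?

10

Prior odds = 0.0017/0.9983 = 17/9983.
Bayes factor of the evidence already in hand = 20.
Odds after that evidence = (17/9983) × 20 = 340/9983.
Target odds = 9.
Need 1.8ⁿ ≥ 9 ÷ (340/9983) = 89847/340.
1.8⁹ = 387420489/1953125 falls short of 89847/340 but 1.8¹⁰ ≈357.047 reaches it, so n = 10.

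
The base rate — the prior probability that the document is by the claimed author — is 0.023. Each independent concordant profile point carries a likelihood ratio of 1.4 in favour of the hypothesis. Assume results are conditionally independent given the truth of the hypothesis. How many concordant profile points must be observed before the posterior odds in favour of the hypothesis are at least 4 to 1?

16

Prior odds = 0.023/0.977 = 23/977.
Likelihood ratio per concordant profile point = 1.4.
Target odds = 4.
Require 1.4ⁿ ≥ 4 ÷ (23/977) = 3908/23.
1.4¹⁵ ≈155.568 falls short of 3908/23 but 1.4¹⁶ ≈217.795 reaches it, so n = 16.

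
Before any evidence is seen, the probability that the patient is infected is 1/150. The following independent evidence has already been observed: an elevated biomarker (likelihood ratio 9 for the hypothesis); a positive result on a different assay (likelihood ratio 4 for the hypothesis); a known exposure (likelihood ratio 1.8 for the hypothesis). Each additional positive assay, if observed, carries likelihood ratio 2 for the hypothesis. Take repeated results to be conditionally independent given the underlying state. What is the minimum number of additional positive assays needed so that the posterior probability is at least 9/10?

Prior odds = (1/150)/(149/150) = 1/149.
Combined Bayes factor of the evidence already in hand = 9 × 4 × 1.8 = 64.8.
Odds after that evidence = (1/149) × 64.8 = 324/745.
Target odds = 0.9/0.1 = 9.
Need 2ⁿ ≥ 9 ÷ (324/745) = 745/36.
2⁴ = 16 falls short of 745/36 but 2⁵ = 32 reaches it, so n = 5.

5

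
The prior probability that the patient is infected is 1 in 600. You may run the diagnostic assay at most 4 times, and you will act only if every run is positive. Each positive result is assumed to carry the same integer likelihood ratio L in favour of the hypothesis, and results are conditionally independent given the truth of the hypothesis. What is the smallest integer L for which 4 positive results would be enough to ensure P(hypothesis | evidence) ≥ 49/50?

Prior odds = (1/600)/(599/600) = 1/599.
Target odds = 0.98/0.02 = 49.
Need L⁴ ≥ 49 ÷ (1/599) = 29351.
13⁴ = 28561 < 29351 ≤ 38416 = 14⁴, so L = 14.

14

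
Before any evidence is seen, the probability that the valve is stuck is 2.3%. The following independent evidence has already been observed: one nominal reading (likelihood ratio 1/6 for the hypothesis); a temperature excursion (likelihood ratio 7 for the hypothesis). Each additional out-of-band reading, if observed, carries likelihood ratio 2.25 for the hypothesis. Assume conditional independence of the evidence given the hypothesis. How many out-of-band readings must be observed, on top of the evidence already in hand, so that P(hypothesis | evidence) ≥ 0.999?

13

Prior odds = 0.023/0.977 = 23/977.
Combined Bayes factor of the evidence already in hand = (1/6) × 7 = 7/6.
Odds after that evidence = (23/977) × 7/6 = 161/5862.
Target odds = 0.999/0.001 = 999.
Need 2.25ⁿ ≥ 999 ÷ (161/5862) = 5856138/161.
2.25¹² ≈16834.1 falls short of 5856138/161 but 2.25¹³ ≈37876.8 reaches it, so n = 13.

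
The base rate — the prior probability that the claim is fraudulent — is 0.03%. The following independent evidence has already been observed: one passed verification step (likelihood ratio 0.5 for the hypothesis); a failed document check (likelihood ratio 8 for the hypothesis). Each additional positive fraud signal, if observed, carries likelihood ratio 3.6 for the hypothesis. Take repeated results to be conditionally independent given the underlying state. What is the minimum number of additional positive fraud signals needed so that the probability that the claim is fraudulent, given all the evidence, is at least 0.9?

Prior odds = 0.0003/0.9997 = 3/9997.
Combined Bayes factor of the evidence already in hand = 0.5 × 8 = 4.
Odds after that evidence = (3/9997) × 4 = 12/9997.
Target odds = 0.9/0.1 = 9.
Need 3.6ⁿ ≥ 9 ÷ (12/9997) = 7497.75.
3.6⁶ = 34012224/15625 falls short of 7497.75 but 3.6⁷ = 612220032/78125 reaches it, so n = 7.

7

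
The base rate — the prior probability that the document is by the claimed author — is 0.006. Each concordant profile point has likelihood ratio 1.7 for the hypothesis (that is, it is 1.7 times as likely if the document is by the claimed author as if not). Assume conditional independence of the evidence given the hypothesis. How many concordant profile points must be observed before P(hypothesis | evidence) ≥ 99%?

19

Prior odds: 0.006 ÷ 0.994 = 3/497.
Likelihood ratio per concordant profile point = 1.7.
Target posterior odds = 0.99/0.01 = 99.
Require 1.7ⁿ ≥ 99 ÷ (3/497) = 16401.
1.7¹⁸ ≈14063.1 falls short of 16401 but 1.7¹⁹ ≈23907.2 reaches it, so n = 19.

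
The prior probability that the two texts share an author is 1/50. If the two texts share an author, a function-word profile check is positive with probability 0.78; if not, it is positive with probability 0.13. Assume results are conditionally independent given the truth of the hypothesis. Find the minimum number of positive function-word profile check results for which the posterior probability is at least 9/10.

4

Prior odds: 0.02 ÷ 0.98 = 1/49.
Likelihood ratio of a positive = 0.78/0.13 = 6.
Target posterior odds = 0.9/0.1 = 9.
Require 6ⁿ ≥ 9 ÷ (1/49) = 441.
6³ = 216 falls short of 441 but 6⁴ = 1296 reaches it, so n = 4.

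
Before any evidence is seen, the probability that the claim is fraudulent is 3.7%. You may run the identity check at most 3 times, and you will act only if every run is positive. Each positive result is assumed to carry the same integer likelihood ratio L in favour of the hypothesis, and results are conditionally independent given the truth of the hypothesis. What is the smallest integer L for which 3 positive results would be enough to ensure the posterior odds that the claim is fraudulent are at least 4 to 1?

5

Prior odds = 0.037/0.963 = 37/963.
Target odds = 4.
Need L³ ≥ 4 ÷ (37/963) = 3852/37.
4³ = 64 < 3852/37 ≤ 125 = 5³, so L = 5.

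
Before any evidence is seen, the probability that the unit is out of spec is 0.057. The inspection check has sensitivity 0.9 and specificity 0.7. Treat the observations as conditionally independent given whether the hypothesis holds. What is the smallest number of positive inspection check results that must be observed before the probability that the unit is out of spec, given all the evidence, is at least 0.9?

5

Prior odds: 0.057 ÷ 0.943 = 57/943.
False-positive rate = 1 − 0.7 = 0.3; likelihood ratio of a positive = 0.9/0.3 = 3.
Target posterior odds = 0.9/0.1 = 9.
Need (57/943) × 3ⁿ ≥ 9, i.e. 3ⁿ ≥ 2829/19.
3⁴ = 81 falls short of 2829/19 but 3⁵ = 243 reaches it, so n = 5.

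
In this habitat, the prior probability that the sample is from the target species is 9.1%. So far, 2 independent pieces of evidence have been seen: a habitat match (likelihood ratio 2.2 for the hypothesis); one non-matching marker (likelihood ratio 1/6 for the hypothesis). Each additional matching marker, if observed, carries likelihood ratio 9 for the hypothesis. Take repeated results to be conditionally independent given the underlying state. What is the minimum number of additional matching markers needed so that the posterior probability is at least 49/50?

Prior odds = 0.091/0.909 = 91/909.
Combined Bayes factor of the evidence already in hand = 2.2 × (1/6) = 11/30.
Odds after that evidence = (91/909) × 11/30 = 1001/27270.
Target odds = 0.98/0.02 = 49.
Need 9ⁿ ≥ 49 ÷ (1001/27270) = 190890/143.
9³ = 729 falls short of 190890/143 but 9⁴ = 6561 reaches it, so n = 4.

4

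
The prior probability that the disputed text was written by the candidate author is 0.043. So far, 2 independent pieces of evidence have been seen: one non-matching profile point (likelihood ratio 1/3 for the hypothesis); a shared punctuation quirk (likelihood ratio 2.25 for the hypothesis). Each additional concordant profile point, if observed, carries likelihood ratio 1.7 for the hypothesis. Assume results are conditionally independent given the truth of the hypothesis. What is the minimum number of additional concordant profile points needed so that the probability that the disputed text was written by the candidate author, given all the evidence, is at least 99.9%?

Prior odds = 0.043/0.957 = 43/957.
Combined Bayes factor of the evidence already in hand = (1/3) × 2.25 = 0.75.
Odds after that evidence = (43/957) × 0.75 = 43/1276.
Target odds = 0.999/0.001 = 999.
Need 1.7ⁿ ≥ 999 ÷ (43/1276) = 1274724/43.
1.7¹⁹ ≈23907.2 falls short of 1274724/43 but 1.7²⁰ ≈40642.3 reaches it, so n = 20.

20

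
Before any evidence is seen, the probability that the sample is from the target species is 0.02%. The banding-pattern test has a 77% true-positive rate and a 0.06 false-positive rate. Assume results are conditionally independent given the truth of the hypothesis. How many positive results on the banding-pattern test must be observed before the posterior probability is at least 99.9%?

Prior odds: 0.0002 ÷ 0.9998 = 1/4999.
Likelihood ratio of a positive result = 0.77/0.06 = 77/6.
Target odds: 0.999 ÷ 0.001 = 999.
Require (77/6)ⁿ ≥ 999 ÷ (1/4999) = 4994001.
(77/6)⁶ ≈4.46721e+06 falls short of 4994001 but (77/6)⁷ ≈5.73293e+07 reaches it, so n = 7.

7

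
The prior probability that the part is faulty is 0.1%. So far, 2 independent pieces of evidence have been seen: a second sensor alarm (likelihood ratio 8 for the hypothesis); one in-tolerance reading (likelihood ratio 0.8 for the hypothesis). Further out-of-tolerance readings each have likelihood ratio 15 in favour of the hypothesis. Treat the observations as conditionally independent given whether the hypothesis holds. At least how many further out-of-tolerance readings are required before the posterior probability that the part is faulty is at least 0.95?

3

Prior odds = 0.001/0.999 = 1/999.
Combined Bayes factor of the evidence already in hand = 8 × 0.8 = 6.4.
Odds after that evidence = (1/999) × 6.4 = 32/4995.
Target odds = 0.95/0.05 = 19.
Need 15ⁿ ≥ 19 ÷ (32/4995) = 2965.78125.
15² = 225 falls short of 2965.78125 but 15³ = 3375 reaches it, so n = 3.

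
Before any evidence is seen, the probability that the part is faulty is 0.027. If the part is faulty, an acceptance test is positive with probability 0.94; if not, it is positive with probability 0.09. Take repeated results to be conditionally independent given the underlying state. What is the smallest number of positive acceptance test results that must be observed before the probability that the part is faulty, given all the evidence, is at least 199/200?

4

Prior odds = 0.027/0.973 = 27/973.
Likelihood ratio of a positive = 0.94/0.09 = 94/9.
Target posterior odds = 0.995/0.005 = 199.
Require (94/9)ⁿ ≥ 199 ÷ (27/973) = 193627/27.
(94/9)³ = 830584/729 falls short of 193627/27 but (94/9)⁴ = 78074896/6561 reaches it, so n = 4.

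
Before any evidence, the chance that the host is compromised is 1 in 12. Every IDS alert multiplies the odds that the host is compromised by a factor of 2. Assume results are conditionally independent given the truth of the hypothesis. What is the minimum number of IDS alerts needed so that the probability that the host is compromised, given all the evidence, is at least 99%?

Prior odds = (1/12)/(11/12) = 1/11.
Likelihood ratio per IDS alert = 2.
Target odds: 0.99 ÷ 0.01 = 99.
Require 2ⁿ ≥ 99 ÷ (1/11) = 1089.
2¹⁰ = 1024 falls short of 1089 but 2¹¹ = 2048 reaches it, so n = 11.

11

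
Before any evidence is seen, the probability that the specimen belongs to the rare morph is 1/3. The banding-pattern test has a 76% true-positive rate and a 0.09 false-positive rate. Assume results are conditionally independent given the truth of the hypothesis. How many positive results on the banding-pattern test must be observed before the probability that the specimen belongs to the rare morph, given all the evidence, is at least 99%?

Prior odds: (1/3) ÷ (2/3) = 0.5.
Likelihood ratio of a positive result = 0.76/0.09 = 76/9.
Target posterior odds = 0.99/0.01 = 99.
Need 0.5 × (76/9)ⁿ ≥ 99, i.e. (76/9)ⁿ ≥ 198.
(76/9)² = 5776/81 falls short of 198 but (76/9)³ = 438976/729 reaches it, so n = 3.

3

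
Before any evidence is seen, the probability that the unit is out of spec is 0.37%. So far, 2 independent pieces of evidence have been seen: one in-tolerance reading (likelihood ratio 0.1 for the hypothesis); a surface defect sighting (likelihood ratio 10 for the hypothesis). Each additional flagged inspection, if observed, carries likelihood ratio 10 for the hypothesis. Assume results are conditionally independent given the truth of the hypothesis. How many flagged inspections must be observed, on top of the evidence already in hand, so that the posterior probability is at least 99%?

Prior odds = 0.0037/0.9963 = 37/9963.
Combined Bayes factor of the evidence already in hand = 0.1 × 10 = 1.
Odds after that evidence = (37/9963) × 1 = 37/9963.
Target odds = 0.99/0.01 = 99.
Need 10ⁿ ≥ 99 ÷ (37/9963) = 986337/37.
10⁴ = 10000 falls short of 986337/37 but 10⁵ = 100000 reaches it, so n = 5.

5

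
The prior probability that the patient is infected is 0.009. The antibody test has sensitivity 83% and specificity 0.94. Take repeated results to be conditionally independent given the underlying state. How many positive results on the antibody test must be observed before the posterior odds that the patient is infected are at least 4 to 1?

Prior odds = 0.009/0.991 = 9/991.
False-positive rate = 1 − 0.94 = 0.06; likelihood ratio of a positive = 0.83/0.06 = 83/6.
Target odds = 4.
Need (9/991) × (83/6)ⁿ ≥ 4, i.e. (83/6)ⁿ ≥ 3964/9.
(83/6)² = 6889/36 falls short of 3964/9 but (83/6)³ = 571787/216 reaches it, so n = 3.

3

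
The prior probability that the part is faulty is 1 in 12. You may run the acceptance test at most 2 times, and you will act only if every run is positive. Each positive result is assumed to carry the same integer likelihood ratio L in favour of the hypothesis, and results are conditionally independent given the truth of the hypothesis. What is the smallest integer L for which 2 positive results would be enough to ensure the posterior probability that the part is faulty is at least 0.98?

24

Prior odds = (1/12)/(11/12) = 1/11.
Target odds = 0.98/0.02 = 49.
Need L² ≥ 49 ÷ (1/11) = 539.
23² = 529 < 539 ≤ 576 = 24², so L = 24.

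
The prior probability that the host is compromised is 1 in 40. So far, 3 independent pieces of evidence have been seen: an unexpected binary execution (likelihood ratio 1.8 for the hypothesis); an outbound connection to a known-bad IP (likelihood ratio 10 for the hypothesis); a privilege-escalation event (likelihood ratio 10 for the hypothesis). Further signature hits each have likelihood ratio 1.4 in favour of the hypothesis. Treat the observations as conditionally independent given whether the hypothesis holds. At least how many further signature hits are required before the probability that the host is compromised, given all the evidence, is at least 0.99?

10

Prior odds = 0.025/0.975 = 1/39.
Combined Bayes factor of the evidence already in hand = 1.8 × 10 × 10 = 180.
Odds after that evidence = (1/39) × 180 = 60/13.
Target odds = 0.99/0.01 = 99.
Need 1.4ⁿ ≥ 99 ÷ (60/13) = 21.45.
1.4⁹ = 40353607/1953125 falls short of 21.45 but 1.4¹⁰ = 282475249/9765625 reaches it, so n = 10.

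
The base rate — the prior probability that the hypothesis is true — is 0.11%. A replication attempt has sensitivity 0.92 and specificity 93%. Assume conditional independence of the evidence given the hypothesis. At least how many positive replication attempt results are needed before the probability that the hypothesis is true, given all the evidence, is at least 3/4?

Prior odds = 0.0011/0.9989 = 11/9989.
False-positive rate = 1 − 0.93 = 0.07; likelihood ratio of a positive = 0.92/0.07 = 92/7.
Target odds: 0.75 ÷ 0.25 = 3.
Require (92/7)ⁿ ≥ 3 ÷ (11/9989) = 29967/11.
(92/7)³ = 778688/343 falls short of 29967/11 but (92/7)⁴ = 71639296/2401 reaches it, so n = 4.

4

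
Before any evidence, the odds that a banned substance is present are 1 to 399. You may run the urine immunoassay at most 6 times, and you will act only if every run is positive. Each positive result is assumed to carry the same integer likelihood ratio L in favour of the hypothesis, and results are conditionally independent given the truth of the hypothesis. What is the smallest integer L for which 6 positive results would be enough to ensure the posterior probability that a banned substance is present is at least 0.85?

4

Prior odds = 1/399.
Target odds = 0.85/0.15 = 17/3.
Need L⁶ ≥ 17/3 ÷ (1/399) = 2261.
3⁶ = 729 < 2261 ≤ 4096 = 4⁶, so L = 4.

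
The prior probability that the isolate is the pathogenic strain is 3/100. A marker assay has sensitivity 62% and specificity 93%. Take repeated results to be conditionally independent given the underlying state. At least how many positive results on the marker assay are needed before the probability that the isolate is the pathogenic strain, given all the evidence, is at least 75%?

Prior odds = 0.03/0.97 = 3/97.
False-positive rate = 1 − 0.93 = 0.07; likelihood ratio of a positive = 0.62/0.07 = 62/7.
Target posterior odds = 0.75/0.25 = 3.
Require (62/7)ⁿ ≥ 3 ÷ (3/97) = 97.
(62/7)² = 3844/49 falls short of 97 but (62/7)³ = 238328/343 reaches it, so n = 3.

3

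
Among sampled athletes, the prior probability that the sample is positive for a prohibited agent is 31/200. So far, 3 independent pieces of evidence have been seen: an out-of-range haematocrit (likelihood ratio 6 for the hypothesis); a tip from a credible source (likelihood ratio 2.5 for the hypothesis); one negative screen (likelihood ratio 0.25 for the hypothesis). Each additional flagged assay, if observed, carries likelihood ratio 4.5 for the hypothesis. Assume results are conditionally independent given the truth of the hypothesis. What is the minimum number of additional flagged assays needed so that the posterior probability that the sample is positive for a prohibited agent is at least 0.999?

Prior odds = 0.155/0.845 = 31/169.
Combined Bayes factor of the evidence already in hand = 6 × 2.5 × 0.25 = 3.75.
Odds after that evidence = (31/169) × 3.75 = 465/676.
Target odds = 0.999/0.001 = 999.
Need 4.5ⁿ ≥ 999 ÷ (465/676) = 225108/155.
4.5⁴ = 410.0625 falls short of 225108/155 but 4.5⁵ = 1845.28125 reaches it, so n = 5.

5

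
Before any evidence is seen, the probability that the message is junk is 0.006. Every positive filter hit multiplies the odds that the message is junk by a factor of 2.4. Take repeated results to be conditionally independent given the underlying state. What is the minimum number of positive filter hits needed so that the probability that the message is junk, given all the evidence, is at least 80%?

Prior odds = 0.006/0.994 = 3/497.
Likelihood ratio per positive filter hit = 2.4.
Target posterior odds = 0.8/0.2 = 4.
Require 2.4ⁿ ≥ 4 ÷ (3/497) = 1988/3.
2.4⁷ = 35831808/78125 falls short of 1988/3 but 2.4⁸ = 429981696/390625 reaches it, so n = 8.

8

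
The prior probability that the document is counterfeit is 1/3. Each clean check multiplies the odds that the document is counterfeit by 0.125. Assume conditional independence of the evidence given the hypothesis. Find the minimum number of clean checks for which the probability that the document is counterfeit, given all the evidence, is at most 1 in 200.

Prior odds = (1/3)/(2/3) = 0.5.
Likelihood ratio per clean check = 0.125.
Target posterior odds = 0.005/0.995 = 1/199.
Require 0.125ⁿ ≤ 1/199 ÷ 0.5 = 2/199.
0.125² = 0.015625 is still above 2/199 but 0.125³ = 0.001953125 is at or below it, so n = 3.

3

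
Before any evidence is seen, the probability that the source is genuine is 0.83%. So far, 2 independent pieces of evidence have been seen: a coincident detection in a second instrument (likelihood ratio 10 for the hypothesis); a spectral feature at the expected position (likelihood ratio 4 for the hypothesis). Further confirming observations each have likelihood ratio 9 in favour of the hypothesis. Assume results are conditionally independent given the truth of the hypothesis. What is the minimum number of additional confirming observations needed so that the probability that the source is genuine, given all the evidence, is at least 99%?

Prior odds = 0.0083/0.9917 = 83/9917.
Combined Bayes factor of the evidence already in hand = 10 × 4 = 40.
Odds after that evidence = (83/9917) × 40 = 3320/9917.
Target odds = 0.99/0.01 = 99.
Need 9ⁿ ≥ 99 ÷ (3320/9917) = 981783/3320.
9² = 81 falls short of 981783/3320 but 9³ = 729 reaches it, so n = 3.

3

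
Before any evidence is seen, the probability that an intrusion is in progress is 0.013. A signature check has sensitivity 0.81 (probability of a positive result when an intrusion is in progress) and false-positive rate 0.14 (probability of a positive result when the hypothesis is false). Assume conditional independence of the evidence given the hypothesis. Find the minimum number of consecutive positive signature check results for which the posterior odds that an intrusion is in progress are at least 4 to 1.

4

Prior odds: 0.013 ÷ 0.987 = 13/987.
Likelihood ratio of a positive result = 0.81/0.14 = 81/14.
Target odds = 4.
Require (81/14)ⁿ ≥ 4 ÷ (13/987) = 3948/13.
(81/14)³ = 531441/2744 falls short of 3948/13 but (81/14)⁴ = 43046721/38416 reaches it, so n = 4.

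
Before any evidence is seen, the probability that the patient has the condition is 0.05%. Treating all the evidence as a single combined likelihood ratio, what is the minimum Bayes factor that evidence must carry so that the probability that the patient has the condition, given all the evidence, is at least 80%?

7996

Prior odds = 0.0005/0.9995 = 1/1999.
Target odds = 0.8/0.2 = 4.
Required Bayes factor = 4 ÷ (1/1999) = 7996.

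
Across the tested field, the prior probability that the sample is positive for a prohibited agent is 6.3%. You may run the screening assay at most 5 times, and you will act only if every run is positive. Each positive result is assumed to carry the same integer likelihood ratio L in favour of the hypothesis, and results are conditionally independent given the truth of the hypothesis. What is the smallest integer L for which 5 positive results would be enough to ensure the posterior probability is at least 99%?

Prior odds = 0.063/0.937 = 63/937.
Target odds = 0.99/0.01 = 99.
Need L⁵ ≥ 99 ÷ (63/937) = 10307/7.
4⁵ = 1024 < 10307/7 ≤ 3125 = 5⁵, so L = 5.

5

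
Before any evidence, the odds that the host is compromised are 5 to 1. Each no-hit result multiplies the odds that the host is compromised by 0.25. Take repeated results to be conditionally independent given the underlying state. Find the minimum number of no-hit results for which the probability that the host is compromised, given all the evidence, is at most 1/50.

4

Prior odds = 5.
Likelihood ratio per no-hit result = 0.25.
Target odds: 0.02 ÷ 0.98 = 1/49.
Require 0.25ⁿ ≤ 1/49 ÷ 5 = 1/245.
0.25³ = 0.015625 is still above 1/245 but 0.25⁴ = 0.00390625 is at or below it, so n = 4.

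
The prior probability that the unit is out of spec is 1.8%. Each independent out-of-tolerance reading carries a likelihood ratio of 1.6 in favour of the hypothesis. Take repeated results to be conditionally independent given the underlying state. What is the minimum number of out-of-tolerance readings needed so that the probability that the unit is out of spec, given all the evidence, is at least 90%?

14

Prior odds: 0.018 ÷ 0.982 = 9/491.
Likelihood ratio per out-of-tolerance reading = 1.6.
Target posterior odds = 0.9/0.1 = 9.
Require 1.6ⁿ ≥ 9 ÷ (9/491) = 491.
1.6¹³ ≈450.36 falls short of 491 but 1.6¹⁴ ≈720.576 reaches it, so n = 14.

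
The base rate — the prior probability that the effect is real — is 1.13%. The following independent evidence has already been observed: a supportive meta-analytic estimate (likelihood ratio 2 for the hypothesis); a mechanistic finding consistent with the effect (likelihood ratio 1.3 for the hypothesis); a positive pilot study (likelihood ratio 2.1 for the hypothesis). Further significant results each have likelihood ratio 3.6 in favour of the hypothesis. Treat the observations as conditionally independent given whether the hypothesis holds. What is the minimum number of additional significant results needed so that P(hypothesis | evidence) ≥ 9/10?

4

Prior odds = 0.0113/0.9887 = 113/9887.
Combined Bayes factor of the evidence already in hand = 2 × 1.3 × 2.1 = 5.46.
Odds after that evidence = (113/9887) × 5.46 = 30849/494350.
Target odds = 0.9/0.1 = 9.
Need 3.6ⁿ ≥ 9 ÷ (30849/494350) = 1483050/10283.
3.6³ = 46.656 falls short of 1483050/10283 but 3.6⁴ = 167.9616 reaches it, so n = 4.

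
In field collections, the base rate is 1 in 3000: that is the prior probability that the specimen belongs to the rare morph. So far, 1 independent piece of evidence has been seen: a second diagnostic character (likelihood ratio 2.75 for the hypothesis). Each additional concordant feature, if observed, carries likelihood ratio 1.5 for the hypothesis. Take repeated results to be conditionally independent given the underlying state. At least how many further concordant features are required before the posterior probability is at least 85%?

Prior odds = (1/3000)/(2999/3000) = 1/2999.
Bayes factor of the evidence already in hand = 2.75.
Odds after that evidence = (1/2999) × 2.75 = 11/11996.
Target odds = 0.85/0.15 = 17/3.
Need 1.5ⁿ ≥ 17/3 ÷ (11/11996) = 203932/33.
1.5²¹ ≈4987.89 falls short of 203932/33 but 1.5²² ≈7481.83 reaches it, so n = 22.

22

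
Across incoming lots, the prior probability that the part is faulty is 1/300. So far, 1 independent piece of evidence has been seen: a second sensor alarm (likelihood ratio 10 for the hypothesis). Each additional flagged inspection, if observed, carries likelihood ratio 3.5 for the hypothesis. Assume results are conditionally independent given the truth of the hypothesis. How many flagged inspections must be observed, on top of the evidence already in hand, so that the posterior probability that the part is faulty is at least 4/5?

4

Prior odds = (1/300)/(299/300) = 1/299.
Bayes factor of the evidence already in hand = 10.
Odds after that evidence = (1/299) × 10 = 10/299.
Target odds = 0.8/0.2 = 4.
Need 3.5ⁿ ≥ 4 ÷ (10/299) = 119.6.
3.5³ = 42.875 falls short of 119.6 but 3.5⁴ = 150.0625 reaches it, so n = 4.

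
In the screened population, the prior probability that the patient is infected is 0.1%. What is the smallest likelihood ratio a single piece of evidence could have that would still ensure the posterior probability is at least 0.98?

48951

Prior odds = 0.001/0.999 = 1/999.
Target odds = 0.98/0.02 = 49.
Required Bayes factor = 49 ÷ (1/999) = 48951.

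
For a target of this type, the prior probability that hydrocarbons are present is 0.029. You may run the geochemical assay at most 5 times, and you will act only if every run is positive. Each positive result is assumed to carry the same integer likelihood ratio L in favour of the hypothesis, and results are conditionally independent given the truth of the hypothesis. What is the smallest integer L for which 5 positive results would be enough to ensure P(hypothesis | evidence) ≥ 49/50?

Prior odds = 0.029/0.971 = 29/971.
Target odds = 0.98/0.02 = 49.
Need L⁵ ≥ 49 ÷ (29/971) = 47579/29.
4⁵ = 1024 < 47579/29 ≤ 3125 = 5⁵, so L = 5.

5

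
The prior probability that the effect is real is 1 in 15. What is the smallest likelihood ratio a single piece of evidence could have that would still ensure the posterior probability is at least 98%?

686

Prior odds = (1/15)/(14/15) = 1/14.
Target odds = 0.98/0.02 = 49.
Required Bayes factor = 49 ÷ (1/14) = 686.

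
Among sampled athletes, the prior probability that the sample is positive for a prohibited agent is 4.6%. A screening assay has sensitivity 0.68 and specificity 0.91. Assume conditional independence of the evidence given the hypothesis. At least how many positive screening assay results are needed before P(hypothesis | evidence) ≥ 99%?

4

Prior odds: 0.046 ÷ 0.954 = 23/477.
False-positive rate = 1 − 0.91 = 0.09; likelihood ratio of a positive = 0.68/0.09 = 68/9.
Target odds: 0.99 ÷ 0.01 = 99.
Require (68/9)ⁿ ≥ 99 ÷ (23/477) = 47223/23.
(68/9)³ = 314432/729 falls short of 47223/23 but (68/9)⁴ = 21381376/6561 reaches it, so n = 4.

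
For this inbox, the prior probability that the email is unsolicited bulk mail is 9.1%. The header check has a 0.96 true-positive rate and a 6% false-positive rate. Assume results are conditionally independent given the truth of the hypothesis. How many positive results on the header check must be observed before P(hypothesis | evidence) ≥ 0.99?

Prior odds = 0.091/0.909 = 91/909.
Likelihood ratio of a positive result = 0.96/0.06 = 16.
Target posterior odds = 0.99/0.01 = 99.
Need (91/909) × 16ⁿ ≥ 99, i.e. 16ⁿ ≥ 89991/91.
16² = 256 falls short of 89991/91 but 16³ = 4096 reaches it, so n = 3.

3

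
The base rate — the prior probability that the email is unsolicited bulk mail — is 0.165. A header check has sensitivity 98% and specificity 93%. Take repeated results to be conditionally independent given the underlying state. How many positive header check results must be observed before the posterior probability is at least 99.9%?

4

Prior odds: 0.165 ÷ 0.835 = 33/167.
False-positive rate = 1 − 0.93 = 0.07; likelihood ratio of a positive = 0.98/0.07 = 14.
Target odds: 0.999 ÷ 0.001 = 999.
Require 14ⁿ ≥ 999 ÷ (33/167) = 55611/11.
14³ = 2744 falls short of 55611/11 but 14⁴ = 38416 reaches it, so n = 4.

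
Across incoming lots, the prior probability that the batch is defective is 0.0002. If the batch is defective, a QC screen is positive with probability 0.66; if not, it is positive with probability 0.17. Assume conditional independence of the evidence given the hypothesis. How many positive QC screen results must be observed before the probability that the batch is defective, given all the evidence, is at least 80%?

Prior odds = 0.0002/0.9998 = 1/4999.
Likelihood ratio of a positive = 0.66/0.17 = 66/17.
Target posterior odds = 0.8/0.2 = 4.
Need (1/4999) × (66/17)ⁿ ≥ 4, i.e. (66/17)ⁿ ≥ 19996.
(66/17)⁷ ≈13294.3 falls short of 19996 but (66/17)⁸ ≈51613.1 reaches it, so n = 8.

8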